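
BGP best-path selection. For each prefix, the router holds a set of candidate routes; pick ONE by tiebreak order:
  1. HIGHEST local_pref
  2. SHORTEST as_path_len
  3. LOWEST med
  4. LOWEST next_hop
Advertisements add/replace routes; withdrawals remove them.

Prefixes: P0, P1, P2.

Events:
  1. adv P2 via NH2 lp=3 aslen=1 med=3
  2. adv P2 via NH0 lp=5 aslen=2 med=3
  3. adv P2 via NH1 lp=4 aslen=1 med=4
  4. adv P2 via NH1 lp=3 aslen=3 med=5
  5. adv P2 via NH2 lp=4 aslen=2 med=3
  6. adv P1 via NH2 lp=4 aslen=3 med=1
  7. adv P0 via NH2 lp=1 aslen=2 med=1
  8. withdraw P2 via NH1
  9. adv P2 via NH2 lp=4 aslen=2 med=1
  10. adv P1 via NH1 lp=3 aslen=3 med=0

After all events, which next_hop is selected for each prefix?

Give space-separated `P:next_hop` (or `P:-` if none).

Op 1: best P0=- P1=- P2=NH2
Op 2: best P0=- P1=- P2=NH0
Op 3: best P0=- P1=- P2=NH0
Op 4: best P0=- P1=- P2=NH0
Op 5: best P0=- P1=- P2=NH0
Op 6: best P0=- P1=NH2 P2=NH0
Op 7: best P0=NH2 P1=NH2 P2=NH0
Op 8: best P0=NH2 P1=NH2 P2=NH0
Op 9: best P0=NH2 P1=NH2 P2=NH0
Op 10: best P0=NH2 P1=NH2 P2=NH0

Answer: P0:NH2 P1:NH2 P2:NH0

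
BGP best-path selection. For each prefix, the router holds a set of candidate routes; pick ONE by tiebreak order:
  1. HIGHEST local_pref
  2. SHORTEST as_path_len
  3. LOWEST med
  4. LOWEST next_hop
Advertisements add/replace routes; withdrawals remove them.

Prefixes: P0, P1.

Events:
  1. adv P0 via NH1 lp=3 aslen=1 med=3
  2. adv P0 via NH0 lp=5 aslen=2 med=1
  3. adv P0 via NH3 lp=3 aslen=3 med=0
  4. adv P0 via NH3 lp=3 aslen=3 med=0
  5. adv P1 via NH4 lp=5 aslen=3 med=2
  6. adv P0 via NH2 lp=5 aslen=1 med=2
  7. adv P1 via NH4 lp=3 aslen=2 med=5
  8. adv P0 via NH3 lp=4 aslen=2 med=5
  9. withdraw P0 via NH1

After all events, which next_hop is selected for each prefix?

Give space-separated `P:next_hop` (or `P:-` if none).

Op 1: best P0=NH1 P1=-
Op 2: best P0=NH0 P1=-
Op 3: best P0=NH0 P1=-
Op 4: best P0=NH0 P1=-
Op 5: best P0=NH0 P1=NH4
Op 6: best P0=NH2 P1=NH4
Op 7: best P0=NH2 P1=NH4
Op 8: best P0=NH2 P1=NH4
Op 9: best P0=NH2 P1=NH4

Answer: P0:NH2 P1:NH4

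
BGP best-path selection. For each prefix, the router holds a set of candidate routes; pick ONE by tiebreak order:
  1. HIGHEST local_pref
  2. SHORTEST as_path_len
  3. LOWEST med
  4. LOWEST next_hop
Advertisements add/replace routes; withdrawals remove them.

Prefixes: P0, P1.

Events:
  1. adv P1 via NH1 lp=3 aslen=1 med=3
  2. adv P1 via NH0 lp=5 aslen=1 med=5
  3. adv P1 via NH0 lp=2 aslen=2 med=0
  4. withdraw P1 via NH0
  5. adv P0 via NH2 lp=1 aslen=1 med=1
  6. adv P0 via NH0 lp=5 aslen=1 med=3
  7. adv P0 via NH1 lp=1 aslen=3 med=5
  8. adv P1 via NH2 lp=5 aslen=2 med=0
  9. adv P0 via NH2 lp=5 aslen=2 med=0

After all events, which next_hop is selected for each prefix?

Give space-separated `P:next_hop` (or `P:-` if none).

Op 1: best P0=- P1=NH1
Op 2: best P0=- P1=NH0
Op 3: best P0=- P1=NH1
Op 4: best P0=- P1=NH1
Op 5: best P0=NH2 P1=NH1
Op 6: best P0=NH0 P1=NH1
Op 7: best P0=NH0 P1=NH1
Op 8: best P0=NH0 P1=NH2
Op 9: best P0=NH0 P1=NH2

Answer: P0:NH0 P1:NH2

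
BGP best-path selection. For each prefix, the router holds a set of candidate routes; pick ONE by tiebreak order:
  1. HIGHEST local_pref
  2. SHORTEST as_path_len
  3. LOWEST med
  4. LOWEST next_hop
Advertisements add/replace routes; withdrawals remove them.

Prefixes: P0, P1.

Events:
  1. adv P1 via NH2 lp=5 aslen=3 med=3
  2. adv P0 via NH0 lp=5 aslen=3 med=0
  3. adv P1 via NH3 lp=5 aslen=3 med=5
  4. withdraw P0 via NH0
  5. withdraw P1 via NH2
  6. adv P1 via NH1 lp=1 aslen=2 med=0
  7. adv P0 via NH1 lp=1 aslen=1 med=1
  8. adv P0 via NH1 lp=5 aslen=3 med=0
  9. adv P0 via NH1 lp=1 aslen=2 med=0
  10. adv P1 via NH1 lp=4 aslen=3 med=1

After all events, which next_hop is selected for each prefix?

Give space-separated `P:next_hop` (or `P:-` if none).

Op 1: best P0=- P1=NH2
Op 2: best P0=NH0 P1=NH2
Op 3: best P0=NH0 P1=NH2
Op 4: best P0=- P1=NH2
Op 5: best P0=- P1=NH3
Op 6: best P0=- P1=NH3
Op 7: best P0=NH1 P1=NH3
Op 8: best P0=NH1 P1=NH3
Op 9: best P0=NH1 P1=NH3
Op 10: best P0=NH1 P1=NH3

Answer: P0:NH1 P1:NH3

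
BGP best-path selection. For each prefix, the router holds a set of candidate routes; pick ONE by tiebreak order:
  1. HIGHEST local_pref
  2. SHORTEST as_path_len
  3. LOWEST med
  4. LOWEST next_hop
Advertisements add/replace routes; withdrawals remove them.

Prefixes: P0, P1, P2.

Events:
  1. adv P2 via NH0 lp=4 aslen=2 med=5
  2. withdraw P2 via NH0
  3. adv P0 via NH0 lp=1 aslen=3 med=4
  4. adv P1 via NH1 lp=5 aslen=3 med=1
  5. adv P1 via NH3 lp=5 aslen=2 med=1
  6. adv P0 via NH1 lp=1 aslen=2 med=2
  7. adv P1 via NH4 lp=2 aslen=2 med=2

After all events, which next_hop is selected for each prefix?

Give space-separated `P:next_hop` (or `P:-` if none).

Op 1: best P0=- P1=- P2=NH0
Op 2: best P0=- P1=- P2=-
Op 3: best P0=NH0 P1=- P2=-
Op 4: best P0=NH0 P1=NH1 P2=-
Op 5: best P0=NH0 P1=NH3 P2=-
Op 6: best P0=NH1 P1=NH3 P2=-
Op 7: best P0=NH1 P1=NH3 P2=-

Answer: P0:NH1 P1:NH3 P2:-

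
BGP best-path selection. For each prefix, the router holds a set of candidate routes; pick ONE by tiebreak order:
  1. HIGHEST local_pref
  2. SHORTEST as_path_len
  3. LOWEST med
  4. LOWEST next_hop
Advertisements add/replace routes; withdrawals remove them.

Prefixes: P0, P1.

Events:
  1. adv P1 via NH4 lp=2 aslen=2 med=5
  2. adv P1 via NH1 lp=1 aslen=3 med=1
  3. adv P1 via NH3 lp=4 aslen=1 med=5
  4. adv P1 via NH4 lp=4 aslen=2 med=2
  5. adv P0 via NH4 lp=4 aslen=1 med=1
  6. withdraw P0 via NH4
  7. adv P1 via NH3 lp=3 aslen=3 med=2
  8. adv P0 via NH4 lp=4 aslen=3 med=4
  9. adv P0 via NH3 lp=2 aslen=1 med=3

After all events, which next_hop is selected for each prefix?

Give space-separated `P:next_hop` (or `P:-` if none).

Op 1: best P0=- P1=NH4
Op 2: best P0=- P1=NH4
Op 3: best P0=- P1=NH3
Op 4: best P0=- P1=NH3
Op 5: best P0=NH4 P1=NH3
Op 6: best P0=- P1=NH3
Op 7: best P0=- P1=NH4
Op 8: best P0=NH4 P1=NH4
Op 9: best P0=NH4 P1=NH4

Answer: P0:NH4 P1:NH4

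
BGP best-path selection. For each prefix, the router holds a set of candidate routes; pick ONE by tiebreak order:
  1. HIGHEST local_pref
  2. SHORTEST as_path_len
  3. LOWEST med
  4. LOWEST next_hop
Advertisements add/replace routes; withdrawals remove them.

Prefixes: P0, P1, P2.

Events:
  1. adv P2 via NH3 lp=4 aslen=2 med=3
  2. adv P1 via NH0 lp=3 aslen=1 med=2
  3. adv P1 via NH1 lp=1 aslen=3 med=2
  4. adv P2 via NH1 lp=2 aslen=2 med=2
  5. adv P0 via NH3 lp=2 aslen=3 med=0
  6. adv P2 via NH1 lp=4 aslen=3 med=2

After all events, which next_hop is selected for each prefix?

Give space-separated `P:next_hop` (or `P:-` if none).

Op 1: best P0=- P1=- P2=NH3
Op 2: best P0=- P1=NH0 P2=NH3
Op 3: best P0=- P1=NH0 P2=NH3
Op 4: best P0=- P1=NH0 P2=NH3
Op 5: best P0=NH3 P1=NH0 P2=NH3
Op 6: best P0=NH3 P1=NH0 P2=NH3

Answer: P0:NH3 P1:NH0 P2:NH3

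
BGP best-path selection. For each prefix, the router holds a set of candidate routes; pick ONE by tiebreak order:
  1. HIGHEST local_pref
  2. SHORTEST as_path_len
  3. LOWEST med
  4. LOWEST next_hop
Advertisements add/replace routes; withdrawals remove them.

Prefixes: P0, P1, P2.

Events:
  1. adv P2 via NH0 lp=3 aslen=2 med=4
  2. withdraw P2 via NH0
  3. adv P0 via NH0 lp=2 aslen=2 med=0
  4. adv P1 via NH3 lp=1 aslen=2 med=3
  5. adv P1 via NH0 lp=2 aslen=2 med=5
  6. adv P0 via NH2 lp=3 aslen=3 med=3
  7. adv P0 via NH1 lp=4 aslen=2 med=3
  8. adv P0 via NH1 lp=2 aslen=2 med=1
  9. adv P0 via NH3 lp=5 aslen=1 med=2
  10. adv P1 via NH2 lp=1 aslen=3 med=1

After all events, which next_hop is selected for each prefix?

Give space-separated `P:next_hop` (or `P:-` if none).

Op 1: best P0=- P1=- P2=NH0
Op 2: best P0=- P1=- P2=-
Op 3: best P0=NH0 P1=- P2=-
Op 4: best P0=NH0 P1=NH3 P2=-
Op 5: best P0=NH0 P1=NH0 P2=-
Op 6: best P0=NH2 P1=NH0 P2=-
Op 7: best P0=NH1 P1=NH0 P2=-
Op 8: best P0=NH2 P1=NH0 P2=-
Op 9: best P0=NH3 P1=NH0 P2=-
Op 10: best P0=NH3 P1=NH0 P2=-

Answer: P0:NH3 P1:NH0 P2:-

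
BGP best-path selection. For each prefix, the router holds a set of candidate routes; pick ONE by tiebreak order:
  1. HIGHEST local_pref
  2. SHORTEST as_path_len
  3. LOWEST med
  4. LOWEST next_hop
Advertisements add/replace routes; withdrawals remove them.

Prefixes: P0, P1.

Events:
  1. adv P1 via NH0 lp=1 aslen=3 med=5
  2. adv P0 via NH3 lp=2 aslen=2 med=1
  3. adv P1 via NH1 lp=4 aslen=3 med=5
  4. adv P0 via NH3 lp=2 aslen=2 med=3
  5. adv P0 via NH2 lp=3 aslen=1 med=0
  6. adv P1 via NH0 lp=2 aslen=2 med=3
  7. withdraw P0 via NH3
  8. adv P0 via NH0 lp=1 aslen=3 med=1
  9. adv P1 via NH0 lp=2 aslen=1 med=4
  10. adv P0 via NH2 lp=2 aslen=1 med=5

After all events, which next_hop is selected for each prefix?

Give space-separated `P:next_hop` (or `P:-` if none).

Answer: P0:NH2 P1:NH1

Derivation:
Op 1: best P0=- P1=NH0
Op 2: best P0=NH3 P1=NH0
Op 3: best P0=NH3 P1=NH1
Op 4: best P0=NH3 P1=NH1
Op 5: best P0=NH2 P1=NH1
Op 6: best P0=NH2 P1=NH1
Op 7: best P0=NH2 P1=NH1
Op 8: best P0=NH2 P1=NH1
Op 9: best P0=NH2 P1=NH1
Op 10: best P0=NH2 P1=NH1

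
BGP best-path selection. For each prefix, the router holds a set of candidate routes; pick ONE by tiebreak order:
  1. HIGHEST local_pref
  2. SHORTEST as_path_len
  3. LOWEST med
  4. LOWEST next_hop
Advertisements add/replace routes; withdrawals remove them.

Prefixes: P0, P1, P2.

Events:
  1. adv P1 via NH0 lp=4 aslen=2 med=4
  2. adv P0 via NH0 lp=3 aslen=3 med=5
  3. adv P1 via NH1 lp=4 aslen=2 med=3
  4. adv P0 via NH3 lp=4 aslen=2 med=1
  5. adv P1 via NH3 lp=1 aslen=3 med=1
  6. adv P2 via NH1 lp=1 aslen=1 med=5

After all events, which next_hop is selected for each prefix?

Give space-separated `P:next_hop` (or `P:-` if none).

Op 1: best P0=- P1=NH0 P2=-
Op 2: best P0=NH0 P1=NH0 P2=-
Op 3: best P0=NH0 P1=NH1 P2=-
Op 4: best P0=NH3 P1=NH1 P2=-
Op 5: best P0=NH3 P1=NH1 P2=-
Op 6: best P0=NH3 P1=NH1 P2=NH1

Answer: P0:NH3 P1:NH1 P2:NH1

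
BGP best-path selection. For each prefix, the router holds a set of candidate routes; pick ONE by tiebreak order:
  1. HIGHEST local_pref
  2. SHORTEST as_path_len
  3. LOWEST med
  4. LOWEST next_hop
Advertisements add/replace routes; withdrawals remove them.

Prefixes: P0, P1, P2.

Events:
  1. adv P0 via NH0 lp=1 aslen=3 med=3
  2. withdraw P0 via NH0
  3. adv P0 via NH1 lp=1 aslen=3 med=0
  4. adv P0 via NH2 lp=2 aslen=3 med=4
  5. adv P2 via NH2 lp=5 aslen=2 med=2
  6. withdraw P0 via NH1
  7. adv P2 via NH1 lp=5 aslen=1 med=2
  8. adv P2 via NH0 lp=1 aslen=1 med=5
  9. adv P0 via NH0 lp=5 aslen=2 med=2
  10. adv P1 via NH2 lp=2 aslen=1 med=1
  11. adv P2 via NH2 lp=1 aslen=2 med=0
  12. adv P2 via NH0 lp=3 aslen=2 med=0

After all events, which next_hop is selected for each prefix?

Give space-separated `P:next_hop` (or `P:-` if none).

Op 1: best P0=NH0 P1=- P2=-
Op 2: best P0=- P1=- P2=-
Op 3: best P0=NH1 P1=- P2=-
Op 4: best P0=NH2 P1=- P2=-
Op 5: best P0=NH2 P1=- P2=NH2
Op 6: best P0=NH2 P1=- P2=NH2
Op 7: best P0=NH2 P1=- P2=NH1
Op 8: best P0=NH2 P1=- P2=NH1
Op 9: best P0=NH0 P1=- P2=NH1
Op 10: best P0=NH0 P1=NH2 P2=NH1
Op 11: best P0=NH0 P1=NH2 P2=NH1
Op 12: best P0=NH0 P1=NH2 P2=NH1

Answer: P0:NH0 P1:NH2 P2:NH1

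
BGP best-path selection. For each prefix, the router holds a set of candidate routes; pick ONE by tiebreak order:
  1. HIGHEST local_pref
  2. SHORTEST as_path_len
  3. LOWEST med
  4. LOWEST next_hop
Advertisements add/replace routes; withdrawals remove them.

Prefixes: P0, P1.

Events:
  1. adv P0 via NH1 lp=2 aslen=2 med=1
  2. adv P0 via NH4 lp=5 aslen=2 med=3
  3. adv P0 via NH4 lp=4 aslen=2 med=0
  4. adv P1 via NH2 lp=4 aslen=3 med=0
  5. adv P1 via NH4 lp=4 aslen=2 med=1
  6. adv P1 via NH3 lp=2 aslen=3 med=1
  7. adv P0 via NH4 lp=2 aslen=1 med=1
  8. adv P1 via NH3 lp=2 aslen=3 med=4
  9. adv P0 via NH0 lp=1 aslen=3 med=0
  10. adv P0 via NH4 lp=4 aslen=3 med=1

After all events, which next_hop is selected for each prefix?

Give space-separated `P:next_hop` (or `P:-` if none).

Answer: P0:NH4 P1:NH4

Derivation:
Op 1: best P0=NH1 P1=-
Op 2: best P0=NH4 P1=-
Op 3: best P0=NH4 P1=-
Op 4: best P0=NH4 P1=NH2
Op 5: best P0=NH4 P1=NH4
Op 6: best P0=NH4 P1=NH4
Op 7: best P0=NH4 P1=NH4
Op 8: best P0=NH4 P1=NH4
Op 9: best P0=NH4 P1=NH4
Op 10: best P0=NH4 P1=NH4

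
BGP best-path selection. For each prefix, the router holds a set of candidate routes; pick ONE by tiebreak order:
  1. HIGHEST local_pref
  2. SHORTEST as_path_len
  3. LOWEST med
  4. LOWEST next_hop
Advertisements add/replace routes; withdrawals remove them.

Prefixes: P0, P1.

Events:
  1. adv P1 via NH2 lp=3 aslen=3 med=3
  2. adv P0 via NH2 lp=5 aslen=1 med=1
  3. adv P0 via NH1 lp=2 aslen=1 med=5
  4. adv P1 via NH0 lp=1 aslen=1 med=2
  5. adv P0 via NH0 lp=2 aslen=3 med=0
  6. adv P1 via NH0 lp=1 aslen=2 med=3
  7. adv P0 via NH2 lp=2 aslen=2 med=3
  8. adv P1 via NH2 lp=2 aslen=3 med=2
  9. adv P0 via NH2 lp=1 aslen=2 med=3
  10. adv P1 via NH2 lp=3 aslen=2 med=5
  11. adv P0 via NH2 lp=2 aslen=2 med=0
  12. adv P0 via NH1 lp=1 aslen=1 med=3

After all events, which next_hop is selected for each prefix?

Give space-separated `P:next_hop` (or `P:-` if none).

Op 1: best P0=- P1=NH2
Op 2: best P0=NH2 P1=NH2
Op 3: best P0=NH2 P1=NH2
Op 4: best P0=NH2 P1=NH2
Op 5: best P0=NH2 P1=NH2
Op 6: best P0=NH2 P1=NH2
Op 7: best P0=NH1 P1=NH2
Op 8: best P0=NH1 P1=NH2
Op 9: best P0=NH1 P1=NH2
Op 10: best P0=NH1 P1=NH2
Op 11: best P0=NH1 P1=NH2
Op 12: best P0=NH2 P1=NH2

Answer: P0:NH2 P1:NH2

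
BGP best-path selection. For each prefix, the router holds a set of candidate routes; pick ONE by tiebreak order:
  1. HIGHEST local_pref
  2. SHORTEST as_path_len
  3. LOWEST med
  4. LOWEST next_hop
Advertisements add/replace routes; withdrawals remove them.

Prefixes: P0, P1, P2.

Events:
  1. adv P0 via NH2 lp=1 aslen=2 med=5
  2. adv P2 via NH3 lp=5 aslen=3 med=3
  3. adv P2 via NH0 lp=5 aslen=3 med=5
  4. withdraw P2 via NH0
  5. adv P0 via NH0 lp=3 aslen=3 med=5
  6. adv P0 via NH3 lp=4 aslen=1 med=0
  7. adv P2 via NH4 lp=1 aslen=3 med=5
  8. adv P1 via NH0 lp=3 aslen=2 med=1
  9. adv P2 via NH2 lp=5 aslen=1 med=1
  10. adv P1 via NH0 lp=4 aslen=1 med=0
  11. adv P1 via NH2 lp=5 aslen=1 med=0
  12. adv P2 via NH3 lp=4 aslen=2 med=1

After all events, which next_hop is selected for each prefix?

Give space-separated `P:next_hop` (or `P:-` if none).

Op 1: best P0=NH2 P1=- P2=-
Op 2: best P0=NH2 P1=- P2=NH3
Op 3: best P0=NH2 P1=- P2=NH3
Op 4: best P0=NH2 P1=- P2=NH3
Op 5: best P0=NH0 P1=- P2=NH3
Op 6: best P0=NH3 P1=- P2=NH3
Op 7: best P0=NH3 P1=- P2=NH3
Op 8: best P0=NH3 P1=NH0 P2=NH3
Op 9: best P0=NH3 P1=NH0 P2=NH2
Op 10: best P0=NH3 P1=NH0 P2=NH2
Op 11: best P0=NH3 P1=NH2 P2=NH2
Op 12: best P0=NH3 P1=NH2 P2=NH2

Answer: P0:NH3 P1:NH2 P2:NH2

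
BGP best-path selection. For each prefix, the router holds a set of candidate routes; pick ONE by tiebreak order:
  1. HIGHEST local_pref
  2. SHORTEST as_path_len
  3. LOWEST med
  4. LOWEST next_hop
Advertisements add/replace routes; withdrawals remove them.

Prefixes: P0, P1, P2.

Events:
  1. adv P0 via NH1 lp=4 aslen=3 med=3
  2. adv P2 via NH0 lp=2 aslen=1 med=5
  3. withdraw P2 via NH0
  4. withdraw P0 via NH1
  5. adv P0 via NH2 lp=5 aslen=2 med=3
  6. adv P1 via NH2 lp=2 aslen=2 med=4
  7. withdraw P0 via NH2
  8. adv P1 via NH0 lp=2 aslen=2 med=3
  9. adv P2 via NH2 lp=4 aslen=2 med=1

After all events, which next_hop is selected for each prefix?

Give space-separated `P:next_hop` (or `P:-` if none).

Op 1: best P0=NH1 P1=- P2=-
Op 2: best P0=NH1 P1=- P2=NH0
Op 3: best P0=NH1 P1=- P2=-
Op 4: best P0=- P1=- P2=-
Op 5: best P0=NH2 P1=- P2=-
Op 6: best P0=NH2 P1=NH2 P2=-
Op 7: best P0=- P1=NH2 P2=-
Op 8: best P0=- P1=NH0 P2=-
Op 9: best P0=- P1=NH0 P2=NH2

Answer: P0:- P1:NH0 P2:NH2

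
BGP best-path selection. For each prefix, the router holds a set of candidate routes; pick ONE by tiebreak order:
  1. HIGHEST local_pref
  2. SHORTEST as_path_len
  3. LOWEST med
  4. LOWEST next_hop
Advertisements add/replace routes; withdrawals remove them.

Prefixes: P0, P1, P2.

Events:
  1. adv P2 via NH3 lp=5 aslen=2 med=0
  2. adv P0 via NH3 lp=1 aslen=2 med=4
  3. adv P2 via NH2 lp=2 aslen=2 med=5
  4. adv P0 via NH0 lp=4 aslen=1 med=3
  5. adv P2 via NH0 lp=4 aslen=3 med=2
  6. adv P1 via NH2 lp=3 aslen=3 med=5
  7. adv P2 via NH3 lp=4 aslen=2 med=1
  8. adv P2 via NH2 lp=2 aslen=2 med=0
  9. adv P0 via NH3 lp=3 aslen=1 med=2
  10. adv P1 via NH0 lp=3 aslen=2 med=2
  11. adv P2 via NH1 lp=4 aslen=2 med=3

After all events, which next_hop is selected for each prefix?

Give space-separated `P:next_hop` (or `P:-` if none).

Answer: P0:NH0 P1:NH0 P2:NH3

Derivation:
Op 1: best P0=- P1=- P2=NH3
Op 2: best P0=NH3 P1=- P2=NH3
Op 3: best P0=NH3 P1=- P2=NH3
Op 4: best P0=NH0 P1=- P2=NH3
Op 5: best P0=NH0 P1=- P2=NH3
Op 6: best P0=NH0 P1=NH2 P2=NH3
Op 7: best P0=NH0 P1=NH2 P2=NH3
Op 8: best P0=NH0 P1=NH2 P2=NH3
Op 9: best P0=NH0 P1=NH2 P2=NH3
Op 10: best P0=NH0 P1=NH0 P2=NH3
Op 11: best P0=NH0 P1=NH0 P2=NH3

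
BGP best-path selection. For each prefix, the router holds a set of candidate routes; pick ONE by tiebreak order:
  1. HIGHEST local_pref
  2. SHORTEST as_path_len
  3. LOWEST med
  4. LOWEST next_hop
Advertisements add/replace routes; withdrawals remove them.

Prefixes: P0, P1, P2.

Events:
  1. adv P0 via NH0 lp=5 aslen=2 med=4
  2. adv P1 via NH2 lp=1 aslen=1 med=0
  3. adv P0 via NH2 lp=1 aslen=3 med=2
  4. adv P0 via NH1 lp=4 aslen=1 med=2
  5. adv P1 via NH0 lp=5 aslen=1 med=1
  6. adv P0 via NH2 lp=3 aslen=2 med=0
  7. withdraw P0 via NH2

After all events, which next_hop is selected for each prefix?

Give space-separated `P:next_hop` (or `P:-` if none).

Op 1: best P0=NH0 P1=- P2=-
Op 2: best P0=NH0 P1=NH2 P2=-
Op 3: best P0=NH0 P1=NH2 P2=-
Op 4: best P0=NH0 P1=NH2 P2=-
Op 5: best P0=NH0 P1=NH0 P2=-
Op 6: best P0=NH0 P1=NH0 P2=-
Op 7: best P0=NH0 P1=NH0 P2=-

Answer: P0:NH0 P1:NH0 P2:-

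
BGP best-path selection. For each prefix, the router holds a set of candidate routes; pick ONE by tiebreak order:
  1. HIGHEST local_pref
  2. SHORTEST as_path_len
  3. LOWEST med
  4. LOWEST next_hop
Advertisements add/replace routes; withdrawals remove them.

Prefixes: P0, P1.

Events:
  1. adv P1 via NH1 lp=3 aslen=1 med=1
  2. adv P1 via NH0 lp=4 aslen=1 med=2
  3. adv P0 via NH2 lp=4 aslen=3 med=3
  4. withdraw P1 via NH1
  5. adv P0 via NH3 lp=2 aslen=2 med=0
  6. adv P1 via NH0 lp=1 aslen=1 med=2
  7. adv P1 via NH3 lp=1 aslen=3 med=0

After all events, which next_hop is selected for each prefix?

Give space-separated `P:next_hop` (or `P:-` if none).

Answer: P0:NH2 P1:NH0

Derivation:
Op 1: best P0=- P1=NH1
Op 2: best P0=- P1=NH0
Op 3: best P0=NH2 P1=NH0
Op 4: best P0=NH2 P1=NH0
Op 5: best P0=NH2 P1=NH0
Op 6: best P0=NH2 P1=NH0
Op 7: best P0=NH2 P1=NH0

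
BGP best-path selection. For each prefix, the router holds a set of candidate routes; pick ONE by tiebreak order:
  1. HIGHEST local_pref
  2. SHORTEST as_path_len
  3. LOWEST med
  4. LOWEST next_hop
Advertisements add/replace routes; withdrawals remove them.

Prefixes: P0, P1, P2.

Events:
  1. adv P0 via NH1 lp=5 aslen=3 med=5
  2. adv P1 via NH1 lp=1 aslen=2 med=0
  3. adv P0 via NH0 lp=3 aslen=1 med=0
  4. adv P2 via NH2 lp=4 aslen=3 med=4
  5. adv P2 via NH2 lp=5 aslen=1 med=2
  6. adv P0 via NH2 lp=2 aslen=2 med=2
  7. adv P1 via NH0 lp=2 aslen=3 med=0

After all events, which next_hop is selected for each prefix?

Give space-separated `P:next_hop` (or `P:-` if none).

Answer: P0:NH1 P1:NH0 P2:NH2

Derivation:
Op 1: best P0=NH1 P1=- P2=-
Op 2: best P0=NH1 P1=NH1 P2=-
Op 3: best P0=NH1 P1=NH1 P2=-
Op 4: best P0=NH1 P1=NH1 P2=NH2
Op 5: best P0=NH1 P1=NH1 P2=NH2
Op 6: best P0=NH1 P1=NH1 P2=NH2
Op 7: best P0=NH1 P1=NH0 P2=NH2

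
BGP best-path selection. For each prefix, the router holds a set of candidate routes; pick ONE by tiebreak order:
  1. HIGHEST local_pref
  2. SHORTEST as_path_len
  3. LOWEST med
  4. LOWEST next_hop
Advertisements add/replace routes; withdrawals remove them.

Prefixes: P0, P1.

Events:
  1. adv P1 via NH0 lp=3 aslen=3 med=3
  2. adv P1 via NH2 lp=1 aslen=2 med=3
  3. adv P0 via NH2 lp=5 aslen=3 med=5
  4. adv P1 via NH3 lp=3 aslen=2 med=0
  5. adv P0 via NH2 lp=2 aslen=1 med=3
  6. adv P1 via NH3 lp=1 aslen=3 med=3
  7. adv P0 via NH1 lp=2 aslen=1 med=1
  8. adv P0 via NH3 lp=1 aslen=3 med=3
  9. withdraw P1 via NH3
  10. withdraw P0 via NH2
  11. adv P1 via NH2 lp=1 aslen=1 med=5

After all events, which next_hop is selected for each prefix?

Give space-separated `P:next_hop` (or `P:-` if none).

Op 1: best P0=- P1=NH0
Op 2: best P0=- P1=NH0
Op 3: best P0=NH2 P1=NH0
Op 4: best P0=NH2 P1=NH3
Op 5: best P0=NH2 P1=NH3
Op 6: best P0=NH2 P1=NH0
Op 7: best P0=NH1 P1=NH0
Op 8: best P0=NH1 P1=NH0
Op 9: best P0=NH1 P1=NH0
Op 10: best P0=NH1 P1=NH0
Op 11: best P0=NH1 P1=NH0

Answer: P0:NH1 P1:NH0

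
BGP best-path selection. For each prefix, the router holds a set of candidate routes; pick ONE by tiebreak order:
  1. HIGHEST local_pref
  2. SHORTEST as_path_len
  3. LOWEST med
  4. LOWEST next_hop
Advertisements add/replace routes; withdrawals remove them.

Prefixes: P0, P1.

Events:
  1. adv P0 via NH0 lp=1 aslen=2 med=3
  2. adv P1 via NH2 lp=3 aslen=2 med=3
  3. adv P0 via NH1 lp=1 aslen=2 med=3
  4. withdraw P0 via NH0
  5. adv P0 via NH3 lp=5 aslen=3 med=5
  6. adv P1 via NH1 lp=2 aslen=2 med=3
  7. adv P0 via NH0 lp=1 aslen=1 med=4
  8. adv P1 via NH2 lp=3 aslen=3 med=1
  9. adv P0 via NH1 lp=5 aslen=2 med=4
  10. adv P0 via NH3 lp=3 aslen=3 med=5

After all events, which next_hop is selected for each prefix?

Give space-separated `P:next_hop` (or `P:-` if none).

Op 1: best P0=NH0 P1=-
Op 2: best P0=NH0 P1=NH2
Op 3: best P0=NH0 P1=NH2
Op 4: best P0=NH1 P1=NH2
Op 5: best P0=NH3 P1=NH2
Op 6: best P0=NH3 P1=NH2
Op 7: best P0=NH3 P1=NH2
Op 8: best P0=NH3 P1=NH2
Op 9: best P0=NH1 P1=NH2
Op 10: best P0=NH1 P1=NH2

Answer: P0:NH1 P1:NH2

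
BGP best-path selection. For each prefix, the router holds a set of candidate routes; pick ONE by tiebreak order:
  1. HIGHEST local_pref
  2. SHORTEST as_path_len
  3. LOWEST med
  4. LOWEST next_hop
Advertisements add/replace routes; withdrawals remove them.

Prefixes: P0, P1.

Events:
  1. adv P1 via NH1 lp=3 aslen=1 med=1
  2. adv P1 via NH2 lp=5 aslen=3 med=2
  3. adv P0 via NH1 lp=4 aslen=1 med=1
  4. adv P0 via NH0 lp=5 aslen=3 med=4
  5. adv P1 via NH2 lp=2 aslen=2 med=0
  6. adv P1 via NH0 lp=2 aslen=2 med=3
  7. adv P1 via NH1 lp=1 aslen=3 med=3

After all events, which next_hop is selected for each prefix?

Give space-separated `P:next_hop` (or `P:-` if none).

Answer: P0:NH0 P1:NH2

Derivation:
Op 1: best P0=- P1=NH1
Op 2: best P0=- P1=NH2
Op 3: best P0=NH1 P1=NH2
Op 4: best P0=NH0 P1=NH2
Op 5: best P0=NH0 P1=NH1
Op 6: best P0=NH0 P1=NH1
Op 7: best P0=NH0 P1=NH2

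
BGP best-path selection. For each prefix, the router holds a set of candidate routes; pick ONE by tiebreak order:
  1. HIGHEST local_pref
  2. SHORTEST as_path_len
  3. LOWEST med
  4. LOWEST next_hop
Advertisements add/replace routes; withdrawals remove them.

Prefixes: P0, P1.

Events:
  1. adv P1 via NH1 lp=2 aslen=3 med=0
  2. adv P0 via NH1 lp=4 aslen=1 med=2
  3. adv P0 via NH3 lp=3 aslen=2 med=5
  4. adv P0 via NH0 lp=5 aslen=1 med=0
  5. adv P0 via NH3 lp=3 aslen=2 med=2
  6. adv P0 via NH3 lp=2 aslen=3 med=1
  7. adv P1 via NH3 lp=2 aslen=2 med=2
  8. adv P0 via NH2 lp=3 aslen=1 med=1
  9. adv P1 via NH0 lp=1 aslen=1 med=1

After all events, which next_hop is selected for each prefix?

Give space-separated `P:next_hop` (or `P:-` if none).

Answer: P0:NH0 P1:NH3

Derivation:
Op 1: best P0=- P1=NH1
Op 2: best P0=NH1 P1=NH1
Op 3: best P0=NH1 P1=NH1
Op 4: best P0=NH0 P1=NH1
Op 5: best P0=NH0 P1=NH1
Op 6: best P0=NH0 P1=NH1
Op 7: best P0=NH0 P1=NH3
Op 8: best P0=NH0 P1=NH3
Op 9: best P0=NH0 P1=NH3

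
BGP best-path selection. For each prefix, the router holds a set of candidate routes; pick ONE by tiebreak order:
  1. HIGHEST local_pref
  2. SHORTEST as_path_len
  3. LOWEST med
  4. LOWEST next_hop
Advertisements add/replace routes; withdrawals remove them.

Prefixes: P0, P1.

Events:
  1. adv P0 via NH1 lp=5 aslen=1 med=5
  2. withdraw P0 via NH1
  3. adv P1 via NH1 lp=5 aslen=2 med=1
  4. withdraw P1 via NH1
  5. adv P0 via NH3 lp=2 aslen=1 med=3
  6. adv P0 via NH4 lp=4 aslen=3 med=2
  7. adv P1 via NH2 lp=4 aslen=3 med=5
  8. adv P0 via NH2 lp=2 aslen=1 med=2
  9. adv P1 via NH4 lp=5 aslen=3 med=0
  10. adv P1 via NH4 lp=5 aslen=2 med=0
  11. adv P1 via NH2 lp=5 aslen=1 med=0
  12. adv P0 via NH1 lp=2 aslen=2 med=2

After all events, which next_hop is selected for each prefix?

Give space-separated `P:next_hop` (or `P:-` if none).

Answer: P0:NH4 P1:NH2

Derivation:
Op 1: best P0=NH1 P1=-
Op 2: best P0=- P1=-
Op 3: best P0=- P1=NH1
Op 4: best P0=- P1=-
Op 5: best P0=NH3 P1=-
Op 6: best P0=NH4 P1=-
Op 7: best P0=NH4 P1=NH2
Op 8: best P0=NH4 P1=NH2
Op 9: best P0=NH4 P1=NH4
Op 10: best P0=NH4 P1=NH4
Op 11: best P0=NH4 P1=NH2
Op 12: best P0=NH4 P1=NH2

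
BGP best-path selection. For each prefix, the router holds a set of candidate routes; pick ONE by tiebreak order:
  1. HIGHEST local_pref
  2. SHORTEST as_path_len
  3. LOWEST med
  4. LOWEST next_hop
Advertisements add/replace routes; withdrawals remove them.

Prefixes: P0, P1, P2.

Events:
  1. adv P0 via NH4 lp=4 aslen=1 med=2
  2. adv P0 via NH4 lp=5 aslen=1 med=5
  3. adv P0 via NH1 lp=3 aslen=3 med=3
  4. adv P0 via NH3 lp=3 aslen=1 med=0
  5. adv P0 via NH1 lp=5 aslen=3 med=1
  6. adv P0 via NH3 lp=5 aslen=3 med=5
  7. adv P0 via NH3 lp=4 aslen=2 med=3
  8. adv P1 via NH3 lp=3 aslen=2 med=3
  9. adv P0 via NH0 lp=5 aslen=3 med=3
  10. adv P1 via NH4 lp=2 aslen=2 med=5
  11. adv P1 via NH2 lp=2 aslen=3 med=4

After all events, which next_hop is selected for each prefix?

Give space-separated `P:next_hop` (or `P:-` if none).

Answer: P0:NH4 P1:NH3 P2:-

Derivation:
Op 1: best P0=NH4 P1=- P2=-
Op 2: best P0=NH4 P1=- P2=-
Op 3: best P0=NH4 P1=- P2=-
Op 4: best P0=NH4 P1=- P2=-
Op 5: best P0=NH4 P1=- P2=-
Op 6: best P0=NH4 P1=- P2=-
Op 7: best P0=NH4 P1=- P2=-
Op 8: best P0=NH4 P1=NH3 P2=-
Op 9: best P0=NH4 P1=NH3 P2=-
Op 10: best P0=NH4 P1=NH3 P2=-
Op 11: best P0=NH4 P1=NH3 P2=-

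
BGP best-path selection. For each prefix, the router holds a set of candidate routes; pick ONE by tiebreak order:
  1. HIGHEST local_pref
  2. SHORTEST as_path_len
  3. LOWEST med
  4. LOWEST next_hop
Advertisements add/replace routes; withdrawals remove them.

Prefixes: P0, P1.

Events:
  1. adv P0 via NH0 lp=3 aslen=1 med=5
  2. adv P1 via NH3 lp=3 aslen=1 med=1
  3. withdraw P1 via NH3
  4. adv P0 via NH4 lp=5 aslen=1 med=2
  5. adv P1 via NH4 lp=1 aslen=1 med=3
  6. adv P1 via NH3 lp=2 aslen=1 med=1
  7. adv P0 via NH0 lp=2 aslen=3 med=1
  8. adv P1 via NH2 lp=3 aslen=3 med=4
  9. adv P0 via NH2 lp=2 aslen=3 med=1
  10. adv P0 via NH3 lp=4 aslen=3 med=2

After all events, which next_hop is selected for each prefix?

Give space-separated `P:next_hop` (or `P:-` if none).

Answer: P0:NH4 P1:NH2

Derivation:
Op 1: best P0=NH0 P1=-
Op 2: best P0=NH0 P1=NH3
Op 3: best P0=NH0 P1=-
Op 4: best P0=NH4 P1=-
Op 5: best P0=NH4 P1=NH4
Op 6: best P0=NH4 P1=NH3
Op 7: best P0=NH4 P1=NH3
Op 8: best P0=NH4 P1=NH2
Op 9: best P0=NH4 P1=NH2
Op 10: best P0=NH4 P1=NH2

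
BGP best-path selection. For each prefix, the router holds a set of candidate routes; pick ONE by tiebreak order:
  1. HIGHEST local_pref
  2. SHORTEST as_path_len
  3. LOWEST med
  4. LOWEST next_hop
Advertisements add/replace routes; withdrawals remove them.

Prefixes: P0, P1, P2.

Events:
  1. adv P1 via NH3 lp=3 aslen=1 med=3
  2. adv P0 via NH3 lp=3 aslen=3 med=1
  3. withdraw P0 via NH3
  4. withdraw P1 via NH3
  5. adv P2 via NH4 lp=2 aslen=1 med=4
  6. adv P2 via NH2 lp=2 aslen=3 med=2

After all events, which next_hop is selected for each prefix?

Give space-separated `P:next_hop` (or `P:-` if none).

Op 1: best P0=- P1=NH3 P2=-
Op 2: best P0=NH3 P1=NH3 P2=-
Op 3: best P0=- P1=NH3 P2=-
Op 4: best P0=- P1=- P2=-
Op 5: best P0=- P1=- P2=NH4
Op 6: best P0=- P1=- P2=NH4

Answer: P0:- P1:- P2:NH4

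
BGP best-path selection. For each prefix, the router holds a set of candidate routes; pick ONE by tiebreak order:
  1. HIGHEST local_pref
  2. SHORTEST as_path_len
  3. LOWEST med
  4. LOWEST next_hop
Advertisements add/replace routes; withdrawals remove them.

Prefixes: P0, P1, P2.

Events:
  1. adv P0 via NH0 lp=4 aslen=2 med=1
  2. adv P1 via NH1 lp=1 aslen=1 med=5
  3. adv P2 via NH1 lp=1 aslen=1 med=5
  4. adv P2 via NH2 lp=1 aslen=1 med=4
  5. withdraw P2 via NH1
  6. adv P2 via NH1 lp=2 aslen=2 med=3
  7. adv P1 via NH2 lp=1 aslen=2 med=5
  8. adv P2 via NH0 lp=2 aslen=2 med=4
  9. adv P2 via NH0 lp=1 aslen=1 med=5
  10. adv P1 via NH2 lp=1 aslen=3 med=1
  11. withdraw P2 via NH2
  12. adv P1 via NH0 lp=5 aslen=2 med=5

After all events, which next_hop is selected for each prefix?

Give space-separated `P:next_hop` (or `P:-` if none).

Op 1: best P0=NH0 P1=- P2=-
Op 2: best P0=NH0 P1=NH1 P2=-
Op 3: best P0=NH0 P1=NH1 P2=NH1
Op 4: best P0=NH0 P1=NH1 P2=NH2
Op 5: best P0=NH0 P1=NH1 P2=NH2
Op 6: best P0=NH0 P1=NH1 P2=NH1
Op 7: best P0=NH0 P1=NH1 P2=NH1
Op 8: best P0=NH0 P1=NH1 P2=NH1
Op 9: best P0=NH0 P1=NH1 P2=NH1
Op 10: best P0=NH0 P1=NH1 P2=NH1
Op 11: best P0=NH0 P1=NH1 P2=NH1
Op 12: best P0=NH0 P1=NH0 P2=NH1

Answer: P0:NH0 P1:NH0 P2:NH1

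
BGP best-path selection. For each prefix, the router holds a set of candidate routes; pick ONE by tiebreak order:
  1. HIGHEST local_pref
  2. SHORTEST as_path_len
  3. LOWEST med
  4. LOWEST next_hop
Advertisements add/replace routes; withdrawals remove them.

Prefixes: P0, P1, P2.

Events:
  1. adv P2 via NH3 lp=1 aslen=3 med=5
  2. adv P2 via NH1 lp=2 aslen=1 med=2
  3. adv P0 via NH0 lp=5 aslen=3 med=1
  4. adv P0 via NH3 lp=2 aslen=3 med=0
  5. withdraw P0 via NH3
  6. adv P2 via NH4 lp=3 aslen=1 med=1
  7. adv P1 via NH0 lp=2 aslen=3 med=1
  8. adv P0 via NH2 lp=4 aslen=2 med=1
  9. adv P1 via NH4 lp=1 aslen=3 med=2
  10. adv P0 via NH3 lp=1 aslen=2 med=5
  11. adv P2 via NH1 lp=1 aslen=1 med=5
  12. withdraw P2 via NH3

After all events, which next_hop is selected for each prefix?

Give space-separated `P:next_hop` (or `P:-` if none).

Op 1: best P0=- P1=- P2=NH3
Op 2: best P0=- P1=- P2=NH1
Op 3: best P0=NH0 P1=- P2=NH1
Op 4: best P0=NH0 P1=- P2=NH1
Op 5: best P0=NH0 P1=- P2=NH1
Op 6: best P0=NH0 P1=- P2=NH4
Op 7: best P0=NH0 P1=NH0 P2=NH4
Op 8: best P0=NH0 P1=NH0 P2=NH4
Op 9: best P0=NH0 P1=NH0 P2=NH4
Op 10: best P0=NH0 P1=NH0 P2=NH4
Op 11: best P0=NH0 P1=NH0 P2=NH4
Op 12: best P0=NH0 P1=NH0 P2=NH4

Answer: P0:NH0 P1:NH0 P2:NH4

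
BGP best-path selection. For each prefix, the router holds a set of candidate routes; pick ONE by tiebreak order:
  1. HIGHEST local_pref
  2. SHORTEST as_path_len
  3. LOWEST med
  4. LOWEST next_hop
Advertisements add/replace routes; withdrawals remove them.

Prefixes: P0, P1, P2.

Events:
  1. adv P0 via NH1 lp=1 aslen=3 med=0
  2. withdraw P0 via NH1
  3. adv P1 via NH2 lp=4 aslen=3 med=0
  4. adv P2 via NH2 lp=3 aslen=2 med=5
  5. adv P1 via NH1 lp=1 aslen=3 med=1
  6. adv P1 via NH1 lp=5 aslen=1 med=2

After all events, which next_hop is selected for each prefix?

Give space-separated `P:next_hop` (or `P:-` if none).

Answer: P0:- P1:NH1 P2:NH2

Derivation:
Op 1: best P0=NH1 P1=- P2=-
Op 2: best P0=- P1=- P2=-
Op 3: best P0=- P1=NH2 P2=-
Op 4: best P0=- P1=NH2 P2=NH2
Op 5: best P0=- P1=NH2 P2=NH2
Op 6: best P0=- P1=NH1 P2=NH2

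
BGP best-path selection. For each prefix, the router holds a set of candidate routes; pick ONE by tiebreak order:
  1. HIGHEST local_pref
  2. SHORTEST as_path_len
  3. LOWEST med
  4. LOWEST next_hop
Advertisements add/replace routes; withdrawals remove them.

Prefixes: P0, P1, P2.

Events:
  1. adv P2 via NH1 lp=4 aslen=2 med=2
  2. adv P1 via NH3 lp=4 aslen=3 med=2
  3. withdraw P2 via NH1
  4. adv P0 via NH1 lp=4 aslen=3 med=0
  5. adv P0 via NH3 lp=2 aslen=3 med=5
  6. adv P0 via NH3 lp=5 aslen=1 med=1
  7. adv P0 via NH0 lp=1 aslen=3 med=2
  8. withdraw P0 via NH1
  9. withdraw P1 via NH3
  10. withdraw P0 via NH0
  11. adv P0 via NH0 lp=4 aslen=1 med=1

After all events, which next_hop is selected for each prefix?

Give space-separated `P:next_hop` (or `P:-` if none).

Answer: P0:NH3 P1:- P2:-

Derivation:
Op 1: best P0=- P1=- P2=NH1
Op 2: best P0=- P1=NH3 P2=NH1
Op 3: best P0=- P1=NH3 P2=-
Op 4: best P0=NH1 P1=NH3 P2=-
Op 5: best P0=NH1 P1=NH3 P2=-
Op 6: best P0=NH3 P1=NH3 P2=-
Op 7: best P0=NH3 P1=NH3 P2=-
Op 8: best P0=NH3 P1=NH3 P2=-
Op 9: best P0=NH3 P1=- P2=-
Op 10: best P0=NH3 P1=- P2=-
Op 11: best P0=NH3 P1=- P2=-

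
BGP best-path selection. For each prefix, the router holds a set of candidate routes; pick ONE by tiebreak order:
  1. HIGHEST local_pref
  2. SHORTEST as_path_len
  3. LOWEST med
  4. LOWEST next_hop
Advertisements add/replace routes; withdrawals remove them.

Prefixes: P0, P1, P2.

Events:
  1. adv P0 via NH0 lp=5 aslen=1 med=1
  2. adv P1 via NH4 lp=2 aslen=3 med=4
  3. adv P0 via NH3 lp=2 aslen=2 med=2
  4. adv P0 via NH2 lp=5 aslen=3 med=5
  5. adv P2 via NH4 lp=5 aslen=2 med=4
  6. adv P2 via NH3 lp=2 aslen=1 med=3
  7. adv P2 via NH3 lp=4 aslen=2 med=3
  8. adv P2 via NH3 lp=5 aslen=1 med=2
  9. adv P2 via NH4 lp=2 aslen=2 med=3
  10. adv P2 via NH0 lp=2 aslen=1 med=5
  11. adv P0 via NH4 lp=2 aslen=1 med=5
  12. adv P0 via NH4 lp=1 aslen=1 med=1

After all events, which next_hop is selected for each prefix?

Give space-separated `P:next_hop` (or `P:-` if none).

Answer: P0:NH0 P1:NH4 P2:NH3

Derivation:
Op 1: best P0=NH0 P1=- P2=-
Op 2: best P0=NH0 P1=NH4 P2=-
Op 3: best P0=NH0 P1=NH4 P2=-
Op 4: best P0=NH0 P1=NH4 P2=-
Op 5: best P0=NH0 P1=NH4 P2=NH4
Op 6: best P0=NH0 P1=NH4 P2=NH4
Op 7: best P0=NH0 P1=NH4 P2=NH4
Op 8: best P0=NH0 P1=NH4 P2=NH3
Op 9: best P0=NH0 P1=NH4 P2=NH3
Op 10: best P0=NH0 P1=NH4 P2=NH3
Op 11: best P0=NH0 P1=NH4 P2=NH3
Op 12: best P0=NH0 P1=NH4 P2=NH3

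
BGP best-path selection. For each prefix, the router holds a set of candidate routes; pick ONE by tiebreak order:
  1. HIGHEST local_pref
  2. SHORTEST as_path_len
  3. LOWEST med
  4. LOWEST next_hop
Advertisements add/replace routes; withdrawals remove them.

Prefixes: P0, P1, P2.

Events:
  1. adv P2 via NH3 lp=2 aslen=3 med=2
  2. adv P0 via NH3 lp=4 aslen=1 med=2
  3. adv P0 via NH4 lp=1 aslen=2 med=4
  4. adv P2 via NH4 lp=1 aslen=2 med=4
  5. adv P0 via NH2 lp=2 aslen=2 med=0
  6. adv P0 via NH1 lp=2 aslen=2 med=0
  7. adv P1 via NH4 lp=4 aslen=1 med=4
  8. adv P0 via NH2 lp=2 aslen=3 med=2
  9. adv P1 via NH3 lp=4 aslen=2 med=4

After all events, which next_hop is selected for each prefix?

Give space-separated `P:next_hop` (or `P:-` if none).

Answer: P0:NH3 P1:NH4 P2:NH3

Derivation:
Op 1: best P0=- P1=- P2=NH3
Op 2: best P0=NH3 P1=- P2=NH3
Op 3: best P0=NH3 P1=- P2=NH3
Op 4: best P0=NH3 P1=- P2=NH3
Op 5: best P0=NH3 P1=- P2=NH3
Op 6: best P0=NH3 P1=- P2=NH3
Op 7: best P0=NH3 P1=NH4 P2=NH3
Op 8: best P0=NH3 P1=NH4 P2=NH3
Op 9: best P0=NH3 P1=NH4 P2=NH3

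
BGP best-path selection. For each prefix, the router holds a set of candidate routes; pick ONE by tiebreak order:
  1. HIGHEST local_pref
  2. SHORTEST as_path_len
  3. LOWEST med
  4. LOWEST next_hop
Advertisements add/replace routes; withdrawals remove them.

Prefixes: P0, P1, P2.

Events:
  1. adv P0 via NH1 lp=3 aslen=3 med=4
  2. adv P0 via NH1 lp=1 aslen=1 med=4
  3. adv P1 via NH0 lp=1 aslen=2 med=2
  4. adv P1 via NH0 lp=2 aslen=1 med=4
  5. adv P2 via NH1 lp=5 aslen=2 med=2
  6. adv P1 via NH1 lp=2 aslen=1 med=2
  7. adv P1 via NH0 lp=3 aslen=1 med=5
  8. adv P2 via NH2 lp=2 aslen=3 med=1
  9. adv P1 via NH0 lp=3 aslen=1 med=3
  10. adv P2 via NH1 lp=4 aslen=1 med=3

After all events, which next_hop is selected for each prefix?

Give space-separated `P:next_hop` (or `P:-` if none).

Op 1: best P0=NH1 P1=- P2=-
Op 2: best P0=NH1 P1=- P2=-
Op 3: best P0=NH1 P1=NH0 P2=-
Op 4: best P0=NH1 P1=NH0 P2=-
Op 5: best P0=NH1 P1=NH0 P2=NH1
Op 6: best P0=NH1 P1=NH1 P2=NH1
Op 7: best P0=NH1 P1=NH0 P2=NH1
Op 8: best P0=NH1 P1=NH0 P2=NH1
Op 9: best P0=NH1 P1=NH0 P2=NH1
Op 10: best P0=NH1 P1=NH0 P2=NH1

Answer: P0:NH1 P1:NH0 P2:NH1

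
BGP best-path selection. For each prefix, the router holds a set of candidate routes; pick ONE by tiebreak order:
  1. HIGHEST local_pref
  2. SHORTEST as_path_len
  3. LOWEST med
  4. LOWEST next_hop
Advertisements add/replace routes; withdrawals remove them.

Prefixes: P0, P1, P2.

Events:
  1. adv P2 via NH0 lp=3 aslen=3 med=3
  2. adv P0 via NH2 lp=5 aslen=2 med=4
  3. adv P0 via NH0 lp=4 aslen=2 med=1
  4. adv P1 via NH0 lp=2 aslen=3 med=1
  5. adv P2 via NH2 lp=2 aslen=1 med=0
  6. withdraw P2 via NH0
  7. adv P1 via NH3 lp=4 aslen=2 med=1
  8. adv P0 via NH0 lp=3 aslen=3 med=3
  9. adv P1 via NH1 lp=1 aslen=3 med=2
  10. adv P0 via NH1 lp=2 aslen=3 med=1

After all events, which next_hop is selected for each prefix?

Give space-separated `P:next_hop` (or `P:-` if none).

Op 1: best P0=- P1=- P2=NH0
Op 2: best P0=NH2 P1=- P2=NH0
Op 3: best P0=NH2 P1=- P2=NH0
Op 4: best P0=NH2 P1=NH0 P2=NH0
Op 5: best P0=NH2 P1=NH0 P2=NH0
Op 6: best P0=NH2 P1=NH0 P2=NH2
Op 7: best P0=NH2 P1=NH3 P2=NH2
Op 8: best P0=NH2 P1=NH3 P2=NH2
Op 9: best P0=NH2 P1=NH3 P2=NH2
Op 10: best P0=NH2 P1=NH3 P2=NH2

Answer: P0:NH2 P1:NH3 P2:NH2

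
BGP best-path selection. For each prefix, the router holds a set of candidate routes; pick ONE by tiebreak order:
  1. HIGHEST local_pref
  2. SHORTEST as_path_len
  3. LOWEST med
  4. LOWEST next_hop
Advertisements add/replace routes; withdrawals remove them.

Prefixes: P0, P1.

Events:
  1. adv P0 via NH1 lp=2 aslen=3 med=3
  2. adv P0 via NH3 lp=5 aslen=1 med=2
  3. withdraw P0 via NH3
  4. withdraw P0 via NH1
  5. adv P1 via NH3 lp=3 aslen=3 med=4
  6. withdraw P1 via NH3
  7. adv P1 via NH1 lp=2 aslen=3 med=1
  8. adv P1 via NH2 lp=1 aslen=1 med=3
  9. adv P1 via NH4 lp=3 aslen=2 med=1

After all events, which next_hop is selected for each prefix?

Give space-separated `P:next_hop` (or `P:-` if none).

Answer: P0:- P1:NH4

Derivation:
Op 1: best P0=NH1 P1=-
Op 2: best P0=NH3 P1=-
Op 3: best P0=NH1 P1=-
Op 4: best P0=- P1=-
Op 5: best P0=- P1=NH3
Op 6: best P0=- P1=-
Op 7: best P0=- P1=NH1
Op 8: best P0=- P1=NH1
Op 9: best P0=- P1=NH4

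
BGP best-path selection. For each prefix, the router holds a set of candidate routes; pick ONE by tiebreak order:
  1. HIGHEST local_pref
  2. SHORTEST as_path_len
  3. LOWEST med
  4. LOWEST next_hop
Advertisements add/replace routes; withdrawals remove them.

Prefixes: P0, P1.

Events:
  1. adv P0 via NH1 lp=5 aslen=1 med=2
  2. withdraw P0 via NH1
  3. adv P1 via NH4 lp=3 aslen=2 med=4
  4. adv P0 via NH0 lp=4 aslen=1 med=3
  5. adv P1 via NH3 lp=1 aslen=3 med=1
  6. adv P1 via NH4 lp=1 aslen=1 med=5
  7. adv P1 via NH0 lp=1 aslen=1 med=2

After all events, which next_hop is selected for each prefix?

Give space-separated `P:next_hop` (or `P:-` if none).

Op 1: best P0=NH1 P1=-
Op 2: best P0=- P1=-
Op 3: best P0=- P1=NH4
Op 4: best P0=NH0 P1=NH4
Op 5: best P0=NH0 P1=NH4
Op 6: best P0=NH0 P1=NH4
Op 7: best P0=NH0 P1=NH0

Answer: P0:NH0 P1:NH0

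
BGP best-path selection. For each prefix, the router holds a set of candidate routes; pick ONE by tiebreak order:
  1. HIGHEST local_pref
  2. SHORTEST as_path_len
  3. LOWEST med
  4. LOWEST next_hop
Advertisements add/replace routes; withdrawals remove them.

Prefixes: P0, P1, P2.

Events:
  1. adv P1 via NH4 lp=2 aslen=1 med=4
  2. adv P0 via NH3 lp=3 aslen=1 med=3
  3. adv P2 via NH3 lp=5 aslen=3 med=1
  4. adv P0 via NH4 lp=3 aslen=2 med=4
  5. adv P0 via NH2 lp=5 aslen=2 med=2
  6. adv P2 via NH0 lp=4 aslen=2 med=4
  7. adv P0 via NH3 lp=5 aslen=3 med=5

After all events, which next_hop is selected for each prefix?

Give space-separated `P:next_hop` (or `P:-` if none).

Answer: P0:NH2 P1:NH4 P2:NH3

Derivation:
Op 1: best P0=- P1=NH4 P2=-
Op 2: best P0=NH3 P1=NH4 P2=-
Op 3: best P0=NH3 P1=NH4 P2=NH3
Op 4: best P0=NH3 P1=NH4 P2=NH3
Op 5: best P0=NH2 P1=NH4 P2=NH3
Op 6: best P0=NH2 P1=NH4 P2=NH3
Op 7: best P0=NH2 P1=NH4 P2=NH3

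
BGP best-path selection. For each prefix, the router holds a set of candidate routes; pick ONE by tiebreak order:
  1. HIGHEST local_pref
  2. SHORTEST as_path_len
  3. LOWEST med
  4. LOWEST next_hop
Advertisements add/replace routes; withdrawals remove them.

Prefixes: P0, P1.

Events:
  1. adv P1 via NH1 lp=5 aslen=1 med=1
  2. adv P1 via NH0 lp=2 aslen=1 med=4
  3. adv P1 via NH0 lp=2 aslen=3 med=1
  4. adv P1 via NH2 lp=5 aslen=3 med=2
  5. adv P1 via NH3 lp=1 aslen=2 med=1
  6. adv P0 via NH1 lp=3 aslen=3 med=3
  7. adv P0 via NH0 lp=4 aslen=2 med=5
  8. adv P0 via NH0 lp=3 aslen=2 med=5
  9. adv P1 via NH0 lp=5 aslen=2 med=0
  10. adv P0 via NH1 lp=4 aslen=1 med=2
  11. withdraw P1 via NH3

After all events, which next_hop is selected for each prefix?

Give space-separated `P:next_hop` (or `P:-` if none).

Answer: P0:NH1 P1:NH1

Derivation:
Op 1: best P0=- P1=NH1
Op 2: best P0=- P1=NH1
Op 3: best P0=- P1=NH1
Op 4: best P0=- P1=NH1
Op 5: best P0=- P1=NH1
Op 6: best P0=NH1 P1=NH1
Op 7: best P0=NH0 P1=NH1
Op 8: best P0=NH0 P1=NH1
Op 9: best P0=NH0 P1=NH1
Op 10: best P0=NH1 P1=NH1
Op 11: best P0=NH1 P1=NH1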